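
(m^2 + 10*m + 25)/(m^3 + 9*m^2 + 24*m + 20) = (m + 5)/(m^2 + 4*m + 4)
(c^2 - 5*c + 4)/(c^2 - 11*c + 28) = (c - 1)/(c - 7)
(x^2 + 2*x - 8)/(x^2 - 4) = (x + 4)/(x + 2)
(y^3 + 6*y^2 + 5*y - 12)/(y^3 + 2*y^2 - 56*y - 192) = (y^2 + 2*y - 3)/(y^2 - 2*y - 48)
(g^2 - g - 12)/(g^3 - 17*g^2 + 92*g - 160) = (g + 3)/(g^2 - 13*g + 40)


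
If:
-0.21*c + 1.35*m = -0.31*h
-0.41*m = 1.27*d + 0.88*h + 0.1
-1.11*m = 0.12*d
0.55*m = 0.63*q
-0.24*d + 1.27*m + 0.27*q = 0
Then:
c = -0.17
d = 0.00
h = -0.11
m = 0.00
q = 0.00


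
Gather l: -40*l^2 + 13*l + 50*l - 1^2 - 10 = -40*l^2 + 63*l - 11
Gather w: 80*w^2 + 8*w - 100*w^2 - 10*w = -20*w^2 - 2*w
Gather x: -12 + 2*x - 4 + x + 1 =3*x - 15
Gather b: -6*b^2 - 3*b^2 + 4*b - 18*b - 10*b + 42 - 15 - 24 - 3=-9*b^2 - 24*b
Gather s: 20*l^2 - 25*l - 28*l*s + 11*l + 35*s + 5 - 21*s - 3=20*l^2 - 14*l + s*(14 - 28*l) + 2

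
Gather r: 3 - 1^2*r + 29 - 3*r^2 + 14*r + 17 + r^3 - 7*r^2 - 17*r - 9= r^3 - 10*r^2 - 4*r + 40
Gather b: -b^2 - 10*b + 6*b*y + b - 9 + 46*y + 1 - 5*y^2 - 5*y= -b^2 + b*(6*y - 9) - 5*y^2 + 41*y - 8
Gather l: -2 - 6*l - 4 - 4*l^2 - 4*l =-4*l^2 - 10*l - 6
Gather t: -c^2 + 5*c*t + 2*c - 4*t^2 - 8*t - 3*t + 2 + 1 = -c^2 + 2*c - 4*t^2 + t*(5*c - 11) + 3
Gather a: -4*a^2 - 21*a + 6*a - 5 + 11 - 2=-4*a^2 - 15*a + 4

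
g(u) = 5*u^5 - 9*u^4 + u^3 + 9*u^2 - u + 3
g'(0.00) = -1.00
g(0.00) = 3.00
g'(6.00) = 24839.00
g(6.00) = 27753.00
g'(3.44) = 2131.80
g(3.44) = 1295.05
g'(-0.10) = -2.73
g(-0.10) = 3.19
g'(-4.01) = 8760.62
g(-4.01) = -7424.20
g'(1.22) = 15.44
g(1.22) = 10.57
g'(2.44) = 423.95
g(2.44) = 182.09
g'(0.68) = 6.65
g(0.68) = 5.60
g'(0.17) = 1.99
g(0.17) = 3.09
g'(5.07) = 11994.26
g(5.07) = 11162.73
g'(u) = 25*u^4 - 36*u^3 + 3*u^2 + 18*u - 1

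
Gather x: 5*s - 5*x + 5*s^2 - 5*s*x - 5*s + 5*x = 5*s^2 - 5*s*x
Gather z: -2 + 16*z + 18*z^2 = 18*z^2 + 16*z - 2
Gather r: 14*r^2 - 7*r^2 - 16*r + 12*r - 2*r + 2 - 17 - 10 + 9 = 7*r^2 - 6*r - 16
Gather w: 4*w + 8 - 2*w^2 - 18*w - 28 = -2*w^2 - 14*w - 20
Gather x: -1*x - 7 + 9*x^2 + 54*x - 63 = 9*x^2 + 53*x - 70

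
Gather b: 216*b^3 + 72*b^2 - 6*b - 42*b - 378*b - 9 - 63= 216*b^3 + 72*b^2 - 426*b - 72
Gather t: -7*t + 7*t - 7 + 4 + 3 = 0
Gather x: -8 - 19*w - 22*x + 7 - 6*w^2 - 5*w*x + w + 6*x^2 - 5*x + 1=-6*w^2 - 18*w + 6*x^2 + x*(-5*w - 27)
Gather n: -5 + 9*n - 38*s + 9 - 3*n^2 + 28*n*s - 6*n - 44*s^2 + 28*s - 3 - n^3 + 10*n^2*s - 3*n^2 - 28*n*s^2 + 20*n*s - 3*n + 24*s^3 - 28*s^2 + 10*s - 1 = -n^3 + n^2*(10*s - 6) + n*(-28*s^2 + 48*s) + 24*s^3 - 72*s^2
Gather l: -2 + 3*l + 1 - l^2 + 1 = -l^2 + 3*l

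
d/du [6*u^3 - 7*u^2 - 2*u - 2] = 18*u^2 - 14*u - 2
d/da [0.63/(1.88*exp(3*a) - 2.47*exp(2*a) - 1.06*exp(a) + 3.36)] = (-3.5532*exp(2*a) + 3.1122*exp(a) + 0.6678)*exp(a)/(1.88*exp(3*a) - 2.47*exp(2*a) - 1.06*exp(a) + 3.36)^2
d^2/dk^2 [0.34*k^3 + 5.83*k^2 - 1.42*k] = 2.04*k + 11.66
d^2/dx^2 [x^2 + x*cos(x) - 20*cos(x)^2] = -x*cos(x) - 80*sin(x)^2 - 2*sin(x) + 42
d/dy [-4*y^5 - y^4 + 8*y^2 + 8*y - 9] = -20*y^4 - 4*y^3 + 16*y + 8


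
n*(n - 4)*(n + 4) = n^3 - 16*n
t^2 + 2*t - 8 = (t - 2)*(t + 4)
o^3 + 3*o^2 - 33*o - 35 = (o - 5)*(o + 1)*(o + 7)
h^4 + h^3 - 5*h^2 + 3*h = h*(h - 1)^2*(h + 3)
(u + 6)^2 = u^2 + 12*u + 36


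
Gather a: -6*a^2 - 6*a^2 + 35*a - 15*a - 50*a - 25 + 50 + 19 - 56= -12*a^2 - 30*a - 12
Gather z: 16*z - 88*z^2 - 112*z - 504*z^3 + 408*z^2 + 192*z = -504*z^3 + 320*z^2 + 96*z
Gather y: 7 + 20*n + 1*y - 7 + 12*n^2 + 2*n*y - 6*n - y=12*n^2 + 2*n*y + 14*n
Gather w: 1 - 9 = -8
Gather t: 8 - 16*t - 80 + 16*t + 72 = 0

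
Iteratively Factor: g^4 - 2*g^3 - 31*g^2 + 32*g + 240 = (g - 5)*(g^3 + 3*g^2 - 16*g - 48) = (g - 5)*(g + 3)*(g^2 - 16) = (g - 5)*(g + 3)*(g + 4)*(g - 4)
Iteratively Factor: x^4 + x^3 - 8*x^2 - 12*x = (x + 2)*(x^3 - x^2 - 6*x) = x*(x + 2)*(x^2 - x - 6) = x*(x - 3)*(x + 2)*(x + 2)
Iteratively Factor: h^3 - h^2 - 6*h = (h + 2)*(h^2 - 3*h) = (h - 3)*(h + 2)*(h)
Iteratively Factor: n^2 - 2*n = (n - 2)*(n)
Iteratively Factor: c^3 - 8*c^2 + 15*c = (c - 3)*(c^2 - 5*c) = (c - 5)*(c - 3)*(c)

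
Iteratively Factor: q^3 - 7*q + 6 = (q - 1)*(q^2 + q - 6) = (q - 1)*(q + 3)*(q - 2)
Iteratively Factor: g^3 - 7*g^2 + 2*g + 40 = (g - 4)*(g^2 - 3*g - 10) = (g - 5)*(g - 4)*(g + 2)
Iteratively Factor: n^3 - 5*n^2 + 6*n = (n - 2)*(n^2 - 3*n) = n*(n - 2)*(n - 3)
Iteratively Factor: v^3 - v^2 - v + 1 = (v - 1)*(v^2 - 1) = (v - 1)^2*(v + 1)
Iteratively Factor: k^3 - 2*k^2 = (k - 2)*(k^2) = k*(k - 2)*(k)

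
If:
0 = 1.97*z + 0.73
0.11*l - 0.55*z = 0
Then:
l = -1.85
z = -0.37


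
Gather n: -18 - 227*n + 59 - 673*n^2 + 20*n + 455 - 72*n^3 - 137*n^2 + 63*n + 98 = -72*n^3 - 810*n^2 - 144*n + 594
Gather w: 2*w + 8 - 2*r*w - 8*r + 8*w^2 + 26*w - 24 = -8*r + 8*w^2 + w*(28 - 2*r) - 16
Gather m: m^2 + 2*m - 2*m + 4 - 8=m^2 - 4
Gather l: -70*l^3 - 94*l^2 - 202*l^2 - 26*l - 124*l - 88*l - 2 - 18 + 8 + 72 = -70*l^3 - 296*l^2 - 238*l + 60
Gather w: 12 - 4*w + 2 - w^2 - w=-w^2 - 5*w + 14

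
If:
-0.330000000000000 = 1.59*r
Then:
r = -0.21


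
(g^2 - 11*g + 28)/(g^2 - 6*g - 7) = (g - 4)/(g + 1)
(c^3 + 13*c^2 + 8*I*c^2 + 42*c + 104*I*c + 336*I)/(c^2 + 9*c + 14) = (c^2 + c*(6 + 8*I) + 48*I)/(c + 2)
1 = 1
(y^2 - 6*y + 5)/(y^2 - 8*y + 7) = (y - 5)/(y - 7)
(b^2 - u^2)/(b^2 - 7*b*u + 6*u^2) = (-b - u)/(-b + 6*u)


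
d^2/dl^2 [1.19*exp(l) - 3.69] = 1.19*exp(l)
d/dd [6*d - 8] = 6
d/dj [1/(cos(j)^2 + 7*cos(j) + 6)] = (2*cos(j) + 7)*sin(j)/(cos(j)^2 + 7*cos(j) + 6)^2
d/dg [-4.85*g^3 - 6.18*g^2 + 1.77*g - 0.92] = -14.55*g^2 - 12.36*g + 1.77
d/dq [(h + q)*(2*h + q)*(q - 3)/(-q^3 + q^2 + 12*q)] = (q*(-q^2 + q + 12)*((h + q)*(2*h + q) + (h + q)*(q - 3) + (2*h + q)*(q - 3)) - (h + q)*(2*h + q)*(q - 3)*(-3*q^2 + 2*q + 12))/(q^2*(-q^2 + q + 12)^2)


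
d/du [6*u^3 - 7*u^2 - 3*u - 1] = 18*u^2 - 14*u - 3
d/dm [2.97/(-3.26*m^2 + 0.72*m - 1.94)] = (19.3644*m - 2.1384)/(3.26*m^2 - 0.72*m + 1.94)^2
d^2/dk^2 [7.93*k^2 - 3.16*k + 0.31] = 15.8600000000000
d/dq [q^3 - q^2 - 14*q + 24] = 3*q^2 - 2*q - 14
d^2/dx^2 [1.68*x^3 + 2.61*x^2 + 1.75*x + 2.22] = 10.08*x + 5.22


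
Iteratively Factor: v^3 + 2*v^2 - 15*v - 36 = (v - 4)*(v^2 + 6*v + 9) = (v - 4)*(v + 3)*(v + 3)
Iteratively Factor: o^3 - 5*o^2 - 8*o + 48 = (o - 4)*(o^2 - o - 12) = (o - 4)*(o + 3)*(o - 4)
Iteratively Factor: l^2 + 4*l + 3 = (l + 1)*(l + 3)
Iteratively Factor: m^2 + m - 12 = (m + 4)*(m - 3)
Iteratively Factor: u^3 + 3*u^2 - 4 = (u + 2)*(u^2 + u - 2) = (u - 1)*(u + 2)*(u + 2)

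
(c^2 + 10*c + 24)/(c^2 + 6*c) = (c + 4)/c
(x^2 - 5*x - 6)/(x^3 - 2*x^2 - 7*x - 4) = (x - 6)/(x^2 - 3*x - 4)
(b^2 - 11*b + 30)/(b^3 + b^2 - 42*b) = (b - 5)/(b*(b + 7))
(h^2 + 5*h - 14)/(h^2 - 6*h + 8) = (h + 7)/(h - 4)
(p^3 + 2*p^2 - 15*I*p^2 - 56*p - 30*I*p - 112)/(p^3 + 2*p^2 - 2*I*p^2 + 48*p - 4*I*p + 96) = (p - 7*I)/(p + 6*I)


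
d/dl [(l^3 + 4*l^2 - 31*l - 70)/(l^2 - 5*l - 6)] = (l^4 - 10*l^3 - 7*l^2 + 92*l - 164)/(l^4 - 10*l^3 + 13*l^2 + 60*l + 36)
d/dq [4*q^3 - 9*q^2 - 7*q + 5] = 12*q^2 - 18*q - 7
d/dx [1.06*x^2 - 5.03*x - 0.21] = 2.12*x - 5.03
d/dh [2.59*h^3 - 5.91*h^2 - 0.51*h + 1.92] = 7.77*h^2 - 11.82*h - 0.51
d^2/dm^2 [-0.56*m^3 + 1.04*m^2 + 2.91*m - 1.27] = 2.08 - 3.36*m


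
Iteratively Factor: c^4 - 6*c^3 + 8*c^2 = (c)*(c^3 - 6*c^2 + 8*c) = c*(c - 2)*(c^2 - 4*c) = c*(c - 4)*(c - 2)*(c)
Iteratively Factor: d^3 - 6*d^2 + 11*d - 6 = (d - 2)*(d^2 - 4*d + 3) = (d - 3)*(d - 2)*(d - 1)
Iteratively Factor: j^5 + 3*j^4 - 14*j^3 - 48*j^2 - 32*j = (j + 1)*(j^4 + 2*j^3 - 16*j^2 - 32*j) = (j + 1)*(j + 2)*(j^3 - 16*j) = (j - 4)*(j + 1)*(j + 2)*(j^2 + 4*j) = j*(j - 4)*(j + 1)*(j + 2)*(j + 4)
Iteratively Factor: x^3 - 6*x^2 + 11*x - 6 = (x - 1)*(x^2 - 5*x + 6) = (x - 3)*(x - 1)*(x - 2)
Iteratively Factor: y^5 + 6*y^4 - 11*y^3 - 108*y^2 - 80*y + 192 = (y - 4)*(y^4 + 10*y^3 + 29*y^2 + 8*y - 48) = (y - 4)*(y + 4)*(y^3 + 6*y^2 + 5*y - 12) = (y - 4)*(y - 1)*(y + 4)*(y^2 + 7*y + 12) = (y - 4)*(y - 1)*(y + 3)*(y + 4)*(y + 4)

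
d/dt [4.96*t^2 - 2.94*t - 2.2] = 9.92*t - 2.94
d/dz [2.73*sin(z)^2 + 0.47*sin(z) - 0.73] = (5.46*sin(z) + 0.47)*cos(z)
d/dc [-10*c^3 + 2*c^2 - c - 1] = -30*c^2 + 4*c - 1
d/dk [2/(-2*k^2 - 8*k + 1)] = 8*(k + 2)/(2*k^2 + 8*k - 1)^2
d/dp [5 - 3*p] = -3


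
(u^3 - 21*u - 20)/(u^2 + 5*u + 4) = u - 5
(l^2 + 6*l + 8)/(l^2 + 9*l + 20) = (l + 2)/(l + 5)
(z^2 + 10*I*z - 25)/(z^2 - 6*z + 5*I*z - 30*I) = (z + 5*I)/(z - 6)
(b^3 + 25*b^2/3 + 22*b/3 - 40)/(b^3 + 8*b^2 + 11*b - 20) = (b^2 + 13*b/3 - 10)/(b^2 + 4*b - 5)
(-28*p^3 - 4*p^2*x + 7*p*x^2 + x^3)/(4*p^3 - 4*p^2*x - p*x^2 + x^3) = (7*p + x)/(-p + x)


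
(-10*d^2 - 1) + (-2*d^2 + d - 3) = -12*d^2 + d - 4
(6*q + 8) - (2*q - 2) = 4*q + 10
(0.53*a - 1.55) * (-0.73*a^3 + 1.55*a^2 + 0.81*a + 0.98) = -0.3869*a^4 + 1.953*a^3 - 1.9732*a^2 - 0.7361*a - 1.519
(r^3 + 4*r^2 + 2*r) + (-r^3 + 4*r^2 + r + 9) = 8*r^2 + 3*r + 9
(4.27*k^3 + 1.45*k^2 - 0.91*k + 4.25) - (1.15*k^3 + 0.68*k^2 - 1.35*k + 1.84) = 3.12*k^3 + 0.77*k^2 + 0.44*k + 2.41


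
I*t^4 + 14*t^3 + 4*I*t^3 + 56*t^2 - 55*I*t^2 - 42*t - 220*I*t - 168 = (t + 4)*(t - 7*I)*(t - 6*I)*(I*t + 1)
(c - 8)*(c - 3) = c^2 - 11*c + 24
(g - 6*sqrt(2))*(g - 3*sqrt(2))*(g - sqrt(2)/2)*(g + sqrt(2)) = g^4 - 17*sqrt(2)*g^3/2 + 26*g^2 + 27*sqrt(2)*g - 36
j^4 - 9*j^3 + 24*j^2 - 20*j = j*(j - 5)*(j - 2)^2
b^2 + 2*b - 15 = (b - 3)*(b + 5)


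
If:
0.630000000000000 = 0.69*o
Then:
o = 0.91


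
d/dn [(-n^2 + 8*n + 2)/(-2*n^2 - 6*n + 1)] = 2*(11*n^2 + 3*n + 10)/(4*n^4 + 24*n^3 + 32*n^2 - 12*n + 1)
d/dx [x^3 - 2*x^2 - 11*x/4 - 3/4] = 3*x^2 - 4*x - 11/4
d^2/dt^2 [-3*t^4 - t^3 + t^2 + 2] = -36*t^2 - 6*t + 2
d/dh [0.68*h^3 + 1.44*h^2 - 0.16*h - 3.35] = 2.04*h^2 + 2.88*h - 0.16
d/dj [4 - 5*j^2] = -10*j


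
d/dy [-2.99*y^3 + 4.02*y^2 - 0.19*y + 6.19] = -8.97*y^2 + 8.04*y - 0.19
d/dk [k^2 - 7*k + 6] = 2*k - 7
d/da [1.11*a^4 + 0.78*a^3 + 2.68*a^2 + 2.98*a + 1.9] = 4.44*a^3 + 2.34*a^2 + 5.36*a + 2.98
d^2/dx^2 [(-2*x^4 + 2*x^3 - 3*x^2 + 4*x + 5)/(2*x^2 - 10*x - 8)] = (-2*x^6 + 30*x^5 - 126*x^4 - 273*x^3 - 93*x^2 + 69*x + 17)/(x^6 - 15*x^5 + 63*x^4 - 5*x^3 - 252*x^2 - 240*x - 64)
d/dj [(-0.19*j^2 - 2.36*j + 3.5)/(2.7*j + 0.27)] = (-0.513*j^2 - 0.1026*j - 10.0872)/(7.29*j^2 + 1.458*j + 0.0729)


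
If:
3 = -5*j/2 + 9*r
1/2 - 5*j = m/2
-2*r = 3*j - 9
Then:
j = 75/32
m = -359/16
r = 63/64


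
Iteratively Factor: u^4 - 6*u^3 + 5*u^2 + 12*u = (u)*(u^3 - 6*u^2 + 5*u + 12) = u*(u + 1)*(u^2 - 7*u + 12) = u*(u - 3)*(u + 1)*(u - 4)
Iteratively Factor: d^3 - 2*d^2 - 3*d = (d - 3)*(d^2 + d) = d*(d - 3)*(d + 1)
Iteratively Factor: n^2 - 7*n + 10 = (n - 5)*(n - 2)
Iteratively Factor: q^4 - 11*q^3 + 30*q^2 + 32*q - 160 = (q - 4)*(q^3 - 7*q^2 + 2*q + 40) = (q - 4)^2*(q^2 - 3*q - 10) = (q - 4)^2*(q + 2)*(q - 5)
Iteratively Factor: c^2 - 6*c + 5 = (c - 5)*(c - 1)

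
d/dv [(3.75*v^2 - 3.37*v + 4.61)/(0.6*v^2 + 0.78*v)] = (4.947*v^2 - 5.532*v - 3.5958)/(v^2*(0.36*v^2 + 0.936*v + 0.6084))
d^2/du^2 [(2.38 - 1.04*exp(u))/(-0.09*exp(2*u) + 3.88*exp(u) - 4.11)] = (0.008424*exp(4*u) + 0.286056*exp(3*u) + 0.185112000000011*exp(2*u) - 15.723352*exp(u) - 20.3856)*exp(u)/(0.000729*exp(6*u) - 0.094284*exp(5*u) + 4.164561*exp(4*u) - 67.022344*exp(3*u) + 190.181619*exp(2*u) - 196.624044*exp(u) + 69.426531)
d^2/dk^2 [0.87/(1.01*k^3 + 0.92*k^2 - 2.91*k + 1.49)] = (-(5.2722*k + 1.6008)*(1.01*k^3 + 0.92*k^2 - 2.91*k + 1.49) + 0.87*(3.03*k^2 + 1.84*k - 2.91)*(6.06*k^2 + 3.68*k - 5.82))/(1.01*k^3 + 0.92*k^2 - 2.91*k + 1.49)^3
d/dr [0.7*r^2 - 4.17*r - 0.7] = 1.4*r - 4.17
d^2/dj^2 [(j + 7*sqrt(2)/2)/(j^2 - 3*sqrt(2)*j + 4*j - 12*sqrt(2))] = ((2*j + 7*sqrt(2))*(2*j - 3*sqrt(2) + 4)^2 - (6*j + sqrt(2) + 8)*(j^2 - 3*sqrt(2)*j + 4*j - 12*sqrt(2)))/(j^2 - 3*sqrt(2)*j + 4*j - 12*sqrt(2))^3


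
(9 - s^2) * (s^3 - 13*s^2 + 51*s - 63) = -s^5 + 13*s^4 - 42*s^3 - 54*s^2 + 459*s - 567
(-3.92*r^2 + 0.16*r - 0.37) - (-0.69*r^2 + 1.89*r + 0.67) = -3.23*r^2 - 1.73*r - 1.04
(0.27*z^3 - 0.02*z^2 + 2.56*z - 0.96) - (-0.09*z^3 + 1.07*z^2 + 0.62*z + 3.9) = 0.36*z^3 - 1.09*z^2 + 1.94*z - 4.86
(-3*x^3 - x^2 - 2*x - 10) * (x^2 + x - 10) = -3*x^5 - 4*x^4 + 27*x^3 - 2*x^2 + 10*x + 100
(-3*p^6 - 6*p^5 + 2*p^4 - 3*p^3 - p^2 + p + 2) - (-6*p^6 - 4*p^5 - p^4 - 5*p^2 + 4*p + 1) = 3*p^6 - 2*p^5 + 3*p^4 - 3*p^3 + 4*p^2 - 3*p + 1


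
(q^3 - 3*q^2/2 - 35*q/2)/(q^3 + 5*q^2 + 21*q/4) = 2*(q - 5)/(2*q + 3)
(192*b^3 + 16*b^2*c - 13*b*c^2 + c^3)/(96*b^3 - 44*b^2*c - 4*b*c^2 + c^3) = (24*b^2 + 5*b*c - c^2)/(12*b^2 - 4*b*c - c^2)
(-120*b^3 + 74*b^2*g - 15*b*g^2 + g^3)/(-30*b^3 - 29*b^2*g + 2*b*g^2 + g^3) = (24*b^2 - 10*b*g + g^2)/(6*b^2 + 7*b*g + g^2)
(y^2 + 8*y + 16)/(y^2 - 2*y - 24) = (y + 4)/(y - 6)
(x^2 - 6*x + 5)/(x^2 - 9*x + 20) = (x - 1)/(x - 4)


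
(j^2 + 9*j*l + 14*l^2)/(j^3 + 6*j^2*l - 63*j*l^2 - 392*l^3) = (j + 2*l)/(j^2 - j*l - 56*l^2)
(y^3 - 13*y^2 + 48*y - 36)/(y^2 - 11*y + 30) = (y^2 - 7*y + 6)/(y - 5)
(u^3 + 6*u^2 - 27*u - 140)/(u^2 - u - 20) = u + 7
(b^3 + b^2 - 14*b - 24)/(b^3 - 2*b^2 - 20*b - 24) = (b^2 - b - 12)/(b^2 - 4*b - 12)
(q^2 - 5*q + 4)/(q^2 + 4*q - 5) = (q - 4)/(q + 5)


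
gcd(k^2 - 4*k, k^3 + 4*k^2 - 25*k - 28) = k - 4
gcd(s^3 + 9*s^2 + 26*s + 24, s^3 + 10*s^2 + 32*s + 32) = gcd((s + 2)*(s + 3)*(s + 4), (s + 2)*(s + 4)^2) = s^2 + 6*s + 8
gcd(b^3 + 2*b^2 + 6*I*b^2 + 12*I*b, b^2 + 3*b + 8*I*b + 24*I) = 1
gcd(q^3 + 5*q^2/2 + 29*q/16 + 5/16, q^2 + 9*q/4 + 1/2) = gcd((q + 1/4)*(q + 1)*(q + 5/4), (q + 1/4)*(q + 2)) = q + 1/4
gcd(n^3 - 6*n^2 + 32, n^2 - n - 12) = n - 4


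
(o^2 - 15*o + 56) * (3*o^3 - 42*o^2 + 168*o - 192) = 3*o^5 - 87*o^4 + 966*o^3 - 5064*o^2 + 12288*o - 10752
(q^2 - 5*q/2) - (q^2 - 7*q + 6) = 9*q/2 - 6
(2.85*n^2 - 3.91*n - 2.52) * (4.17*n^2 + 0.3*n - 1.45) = 11.8845*n^4 - 15.4497*n^3 - 15.8139*n^2 + 4.9135*n + 3.654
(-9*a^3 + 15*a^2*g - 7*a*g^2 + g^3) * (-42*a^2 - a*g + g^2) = 378*a^5 - 621*a^4*g + 270*a^3*g^2 - 20*a^2*g^3 - 8*a*g^4 + g^5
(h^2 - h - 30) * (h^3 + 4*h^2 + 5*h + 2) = h^5 + 3*h^4 - 29*h^3 - 123*h^2 - 152*h - 60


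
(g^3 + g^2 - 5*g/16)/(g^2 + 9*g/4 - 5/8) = g*(4*g + 5)/(2*(2*g + 5))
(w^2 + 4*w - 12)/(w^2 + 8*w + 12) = (w - 2)/(w + 2)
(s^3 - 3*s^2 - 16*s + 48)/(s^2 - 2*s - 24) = (s^2 - 7*s + 12)/(s - 6)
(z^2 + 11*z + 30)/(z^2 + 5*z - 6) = (z + 5)/(z - 1)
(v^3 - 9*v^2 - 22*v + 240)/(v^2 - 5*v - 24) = (v^2 - v - 30)/(v + 3)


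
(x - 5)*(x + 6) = x^2 + x - 30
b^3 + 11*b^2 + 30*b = b*(b + 5)*(b + 6)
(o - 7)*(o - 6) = o^2 - 13*o + 42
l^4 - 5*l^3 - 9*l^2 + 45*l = l*(l - 5)*(l - 3)*(l + 3)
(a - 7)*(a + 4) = a^2 - 3*a - 28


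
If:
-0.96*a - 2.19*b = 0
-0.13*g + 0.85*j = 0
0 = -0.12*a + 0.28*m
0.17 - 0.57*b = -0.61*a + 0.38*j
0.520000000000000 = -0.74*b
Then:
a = 1.60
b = -0.70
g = 26.64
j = 4.07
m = 0.69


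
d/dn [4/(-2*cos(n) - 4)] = -2*sin(n)/(cos(n) + 2)^2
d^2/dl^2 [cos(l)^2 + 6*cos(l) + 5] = -6*cos(l) - 2*cos(2*l)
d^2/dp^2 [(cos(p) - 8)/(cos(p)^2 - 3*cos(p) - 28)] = (9*sin(p)^4*cos(p) - 29*sin(p)^4 + 1062*sin(p)^2 + 1322*cos(p) + 123*cos(3*p)/2 - cos(5*p)/2 - 273)/(sin(p)^2 + 3*cos(p) + 27)^3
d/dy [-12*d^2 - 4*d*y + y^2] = -4*d + 2*y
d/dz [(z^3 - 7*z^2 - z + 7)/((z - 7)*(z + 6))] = (z^2 + 12*z + 1)/(z^2 + 12*z + 36)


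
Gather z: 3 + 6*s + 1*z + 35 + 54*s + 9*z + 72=60*s + 10*z + 110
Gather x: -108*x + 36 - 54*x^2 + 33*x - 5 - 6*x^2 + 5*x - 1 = -60*x^2 - 70*x + 30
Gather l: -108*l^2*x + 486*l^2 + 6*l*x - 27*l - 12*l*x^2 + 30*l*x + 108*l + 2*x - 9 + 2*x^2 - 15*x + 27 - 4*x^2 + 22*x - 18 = l^2*(486 - 108*x) + l*(-12*x^2 + 36*x + 81) - 2*x^2 + 9*x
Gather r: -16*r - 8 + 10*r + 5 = -6*r - 3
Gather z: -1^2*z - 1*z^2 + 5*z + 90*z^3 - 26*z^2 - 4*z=90*z^3 - 27*z^2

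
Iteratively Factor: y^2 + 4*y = (y + 4)*(y)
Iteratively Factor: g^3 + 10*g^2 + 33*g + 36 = (g + 3)*(g^2 + 7*g + 12) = (g + 3)*(g + 4)*(g + 3)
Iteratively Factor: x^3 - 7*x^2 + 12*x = (x - 3)*(x^2 - 4*x) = (x - 4)*(x - 3)*(x)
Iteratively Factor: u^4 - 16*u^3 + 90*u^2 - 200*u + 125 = (u - 5)*(u^3 - 11*u^2 + 35*u - 25) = (u - 5)^2*(u^2 - 6*u + 5) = (u - 5)^2*(u - 1)*(u - 5)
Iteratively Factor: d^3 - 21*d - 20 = (d - 5)*(d^2 + 5*d + 4) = (d - 5)*(d + 4)*(d + 1)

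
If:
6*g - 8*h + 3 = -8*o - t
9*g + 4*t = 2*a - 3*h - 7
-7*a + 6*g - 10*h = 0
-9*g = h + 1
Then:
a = 64*t/53 + 94/53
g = 14*t/159 + 4/159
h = -42*t/53 - 65/53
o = -417*t/424 - 687/424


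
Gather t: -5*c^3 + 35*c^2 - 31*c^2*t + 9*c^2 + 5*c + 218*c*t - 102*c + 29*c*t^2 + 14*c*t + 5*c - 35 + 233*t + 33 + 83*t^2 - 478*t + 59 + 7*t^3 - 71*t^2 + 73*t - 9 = -5*c^3 + 44*c^2 - 92*c + 7*t^3 + t^2*(29*c + 12) + t*(-31*c^2 + 232*c - 172) + 48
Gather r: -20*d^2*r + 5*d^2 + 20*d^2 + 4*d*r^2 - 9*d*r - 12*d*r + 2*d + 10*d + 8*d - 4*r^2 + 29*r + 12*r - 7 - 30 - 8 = 25*d^2 + 20*d + r^2*(4*d - 4) + r*(-20*d^2 - 21*d + 41) - 45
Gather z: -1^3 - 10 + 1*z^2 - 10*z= z^2 - 10*z - 11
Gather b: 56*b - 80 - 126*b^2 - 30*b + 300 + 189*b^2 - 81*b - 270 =63*b^2 - 55*b - 50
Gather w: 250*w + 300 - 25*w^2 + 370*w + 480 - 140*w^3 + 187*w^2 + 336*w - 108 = -140*w^3 + 162*w^2 + 956*w + 672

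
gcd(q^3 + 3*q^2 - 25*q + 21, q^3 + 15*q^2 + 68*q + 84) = q + 7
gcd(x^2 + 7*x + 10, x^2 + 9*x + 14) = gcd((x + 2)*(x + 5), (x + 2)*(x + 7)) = x + 2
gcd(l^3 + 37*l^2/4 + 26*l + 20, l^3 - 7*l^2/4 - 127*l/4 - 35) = l^2 + 21*l/4 + 5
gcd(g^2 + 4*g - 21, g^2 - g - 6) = g - 3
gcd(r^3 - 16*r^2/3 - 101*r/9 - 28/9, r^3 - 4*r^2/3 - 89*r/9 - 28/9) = r + 1/3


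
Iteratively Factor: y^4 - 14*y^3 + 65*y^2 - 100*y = (y - 5)*(y^3 - 9*y^2 + 20*y) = (y - 5)*(y - 4)*(y^2 - 5*y) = y*(y - 5)*(y - 4)*(y - 5)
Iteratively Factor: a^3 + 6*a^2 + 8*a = (a + 4)*(a^2 + 2*a) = (a + 2)*(a + 4)*(a)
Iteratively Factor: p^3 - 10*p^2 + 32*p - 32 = (p - 4)*(p^2 - 6*p + 8) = (p - 4)*(p - 2)*(p - 4)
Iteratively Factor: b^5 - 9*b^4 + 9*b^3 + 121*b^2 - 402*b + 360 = (b - 2)*(b^4 - 7*b^3 - 5*b^2 + 111*b - 180) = (b - 3)*(b - 2)*(b^3 - 4*b^2 - 17*b + 60) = (b - 3)*(b - 2)*(b + 4)*(b^2 - 8*b + 15) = (b - 5)*(b - 3)*(b - 2)*(b + 4)*(b - 3)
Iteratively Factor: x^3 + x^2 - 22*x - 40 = (x + 4)*(x^2 - 3*x - 10) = (x - 5)*(x + 4)*(x + 2)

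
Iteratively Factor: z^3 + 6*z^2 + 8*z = (z + 4)*(z^2 + 2*z) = z*(z + 4)*(z + 2)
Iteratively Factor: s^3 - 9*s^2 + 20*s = (s - 4)*(s^2 - 5*s) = (s - 5)*(s - 4)*(s)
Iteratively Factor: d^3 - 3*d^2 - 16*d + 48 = (d - 3)*(d^2 - 16) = (d - 4)*(d - 3)*(d + 4)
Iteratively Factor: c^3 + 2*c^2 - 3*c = (c)*(c^2 + 2*c - 3) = c*(c - 1)*(c + 3)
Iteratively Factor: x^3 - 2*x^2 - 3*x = (x + 1)*(x^2 - 3*x) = x*(x + 1)*(x - 3)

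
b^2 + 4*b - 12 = (b - 2)*(b + 6)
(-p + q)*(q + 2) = -p*q - 2*p + q^2 + 2*q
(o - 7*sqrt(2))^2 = o^2 - 14*sqrt(2)*o + 98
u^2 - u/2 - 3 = (u - 2)*(u + 3/2)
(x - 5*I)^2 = x^2 - 10*I*x - 25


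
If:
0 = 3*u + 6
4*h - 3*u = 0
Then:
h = -3/2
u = -2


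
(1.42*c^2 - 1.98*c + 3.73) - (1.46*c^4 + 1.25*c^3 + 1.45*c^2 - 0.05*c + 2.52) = -1.46*c^4 - 1.25*c^3 - 0.03*c^2 - 1.93*c + 1.21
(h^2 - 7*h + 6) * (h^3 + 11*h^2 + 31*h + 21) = h^5 + 4*h^4 - 40*h^3 - 130*h^2 + 39*h + 126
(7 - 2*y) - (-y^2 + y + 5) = y^2 - 3*y + 2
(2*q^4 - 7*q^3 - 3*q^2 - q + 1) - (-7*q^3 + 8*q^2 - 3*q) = 2*q^4 - 11*q^2 + 2*q + 1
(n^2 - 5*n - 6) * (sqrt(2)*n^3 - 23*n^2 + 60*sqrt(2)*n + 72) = sqrt(2)*n^5 - 23*n^4 - 5*sqrt(2)*n^4 + 54*sqrt(2)*n^3 + 115*n^3 - 300*sqrt(2)*n^2 + 210*n^2 - 360*sqrt(2)*n - 360*n - 432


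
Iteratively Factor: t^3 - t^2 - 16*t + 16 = (t - 1)*(t^2 - 16) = (t - 1)*(t + 4)*(t - 4)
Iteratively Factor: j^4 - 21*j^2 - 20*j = (j + 4)*(j^3 - 4*j^2 - 5*j) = j*(j + 4)*(j^2 - 4*j - 5) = j*(j + 1)*(j + 4)*(j - 5)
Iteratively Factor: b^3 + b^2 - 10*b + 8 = (b - 1)*(b^2 + 2*b - 8) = (b - 1)*(b + 4)*(b - 2)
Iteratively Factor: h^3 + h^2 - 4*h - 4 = (h + 1)*(h^2 - 4) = (h - 2)*(h + 1)*(h + 2)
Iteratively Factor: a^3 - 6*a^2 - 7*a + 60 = (a - 4)*(a^2 - 2*a - 15) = (a - 5)*(a - 4)*(a + 3)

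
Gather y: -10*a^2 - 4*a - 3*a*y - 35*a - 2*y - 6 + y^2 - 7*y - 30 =-10*a^2 - 39*a + y^2 + y*(-3*a - 9) - 36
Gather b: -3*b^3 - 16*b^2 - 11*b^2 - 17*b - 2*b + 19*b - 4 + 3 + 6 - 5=-3*b^3 - 27*b^2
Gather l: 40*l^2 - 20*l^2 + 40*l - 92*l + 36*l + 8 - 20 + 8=20*l^2 - 16*l - 4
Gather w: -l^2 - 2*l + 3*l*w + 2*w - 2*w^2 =-l^2 - 2*l - 2*w^2 + w*(3*l + 2)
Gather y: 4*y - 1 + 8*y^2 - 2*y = 8*y^2 + 2*y - 1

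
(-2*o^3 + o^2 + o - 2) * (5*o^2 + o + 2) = -10*o^5 + 3*o^4 + 2*o^3 - 7*o^2 - 4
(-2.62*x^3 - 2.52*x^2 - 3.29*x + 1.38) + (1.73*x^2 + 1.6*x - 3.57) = -2.62*x^3 - 0.79*x^2 - 1.69*x - 2.19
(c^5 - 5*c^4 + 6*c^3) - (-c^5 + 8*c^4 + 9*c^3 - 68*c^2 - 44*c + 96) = 2*c^5 - 13*c^4 - 3*c^3 + 68*c^2 + 44*c - 96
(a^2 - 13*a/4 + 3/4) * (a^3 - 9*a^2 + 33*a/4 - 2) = a^5 - 49*a^4/4 + 153*a^3/4 - 569*a^2/16 + 203*a/16 - 3/2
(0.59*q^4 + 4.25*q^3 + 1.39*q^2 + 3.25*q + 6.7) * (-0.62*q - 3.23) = -0.3658*q^5 - 4.5407*q^4 - 14.5893*q^3 - 6.5047*q^2 - 14.6515*q - 21.641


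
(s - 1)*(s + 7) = s^2 + 6*s - 7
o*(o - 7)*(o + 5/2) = o^3 - 9*o^2/2 - 35*o/2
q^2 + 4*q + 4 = (q + 2)^2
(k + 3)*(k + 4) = k^2 + 7*k + 12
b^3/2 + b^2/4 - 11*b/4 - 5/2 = (b/2 + 1)*(b - 5/2)*(b + 1)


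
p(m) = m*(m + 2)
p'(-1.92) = -1.84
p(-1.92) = -0.15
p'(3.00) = 8.00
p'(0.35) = 2.70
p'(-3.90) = -5.80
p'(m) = 2*m + 2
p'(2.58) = 7.16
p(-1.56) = -0.69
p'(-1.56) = -1.12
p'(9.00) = 20.00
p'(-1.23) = -0.46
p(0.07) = 0.14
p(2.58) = 11.82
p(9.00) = 99.00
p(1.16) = 3.67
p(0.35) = 0.82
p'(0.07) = 2.14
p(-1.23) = -0.95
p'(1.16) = 4.32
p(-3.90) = 7.41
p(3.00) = 15.00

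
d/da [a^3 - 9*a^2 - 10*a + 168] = 3*a^2 - 18*a - 10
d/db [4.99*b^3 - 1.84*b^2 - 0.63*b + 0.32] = 14.97*b^2 - 3.68*b - 0.63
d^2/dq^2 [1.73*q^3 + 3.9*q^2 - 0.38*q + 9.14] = 10.38*q + 7.8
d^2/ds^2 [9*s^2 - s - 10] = 18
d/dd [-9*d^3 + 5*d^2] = d*(10 - 27*d)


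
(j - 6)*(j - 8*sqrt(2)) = j^2 - 8*sqrt(2)*j - 6*j + 48*sqrt(2)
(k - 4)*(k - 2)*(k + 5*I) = k^3 - 6*k^2 + 5*I*k^2 + 8*k - 30*I*k + 40*I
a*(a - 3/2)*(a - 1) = a^3 - 5*a^2/2 + 3*a/2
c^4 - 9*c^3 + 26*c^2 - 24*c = c*(c - 4)*(c - 3)*(c - 2)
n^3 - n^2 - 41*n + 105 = (n - 5)*(n - 3)*(n + 7)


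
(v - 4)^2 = v^2 - 8*v + 16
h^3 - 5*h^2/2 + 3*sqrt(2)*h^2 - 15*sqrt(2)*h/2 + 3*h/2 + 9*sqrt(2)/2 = (h - 3/2)*(h - 1)*(h + 3*sqrt(2))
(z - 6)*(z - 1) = z^2 - 7*z + 6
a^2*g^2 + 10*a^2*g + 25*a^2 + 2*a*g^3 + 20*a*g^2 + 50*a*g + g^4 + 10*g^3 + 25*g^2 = (a + g)^2*(g + 5)^2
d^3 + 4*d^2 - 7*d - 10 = (d - 2)*(d + 1)*(d + 5)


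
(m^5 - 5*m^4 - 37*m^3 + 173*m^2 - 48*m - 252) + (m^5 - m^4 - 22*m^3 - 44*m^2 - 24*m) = 2*m^5 - 6*m^4 - 59*m^3 + 129*m^2 - 72*m - 252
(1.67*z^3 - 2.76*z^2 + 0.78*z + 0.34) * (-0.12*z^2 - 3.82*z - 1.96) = -0.2004*z^5 - 6.0482*z^4 + 7.1764*z^3 + 2.3892*z^2 - 2.8276*z - 0.6664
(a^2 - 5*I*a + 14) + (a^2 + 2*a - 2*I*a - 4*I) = 2*a^2 + 2*a - 7*I*a + 14 - 4*I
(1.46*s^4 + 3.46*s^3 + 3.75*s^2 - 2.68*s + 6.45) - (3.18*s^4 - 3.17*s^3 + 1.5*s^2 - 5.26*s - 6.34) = -1.72*s^4 + 6.63*s^3 + 2.25*s^2 + 2.58*s + 12.79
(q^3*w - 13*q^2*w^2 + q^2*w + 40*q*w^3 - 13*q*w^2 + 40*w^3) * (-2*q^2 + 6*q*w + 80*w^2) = -2*q^5*w + 32*q^4*w^2 - 2*q^4*w - 78*q^3*w^3 + 32*q^3*w^2 - 800*q^2*w^4 - 78*q^2*w^3 + 3200*q*w^5 - 800*q*w^4 + 3200*w^5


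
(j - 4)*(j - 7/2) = j^2 - 15*j/2 + 14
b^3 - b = b*(b - 1)*(b + 1)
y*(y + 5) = y^2 + 5*y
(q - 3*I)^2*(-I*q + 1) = -I*q^3 - 5*q^2 + 3*I*q - 9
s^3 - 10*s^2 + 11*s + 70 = (s - 7)*(s - 5)*(s + 2)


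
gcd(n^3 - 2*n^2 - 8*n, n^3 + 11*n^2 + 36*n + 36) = n + 2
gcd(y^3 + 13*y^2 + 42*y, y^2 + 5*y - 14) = y + 7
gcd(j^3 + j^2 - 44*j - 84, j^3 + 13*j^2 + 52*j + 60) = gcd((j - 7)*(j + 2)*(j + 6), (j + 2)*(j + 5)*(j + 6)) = j^2 + 8*j + 12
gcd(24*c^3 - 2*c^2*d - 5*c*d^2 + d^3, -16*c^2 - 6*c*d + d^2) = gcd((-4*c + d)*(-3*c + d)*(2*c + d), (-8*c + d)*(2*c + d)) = 2*c + d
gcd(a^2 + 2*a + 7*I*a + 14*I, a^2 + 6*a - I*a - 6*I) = 1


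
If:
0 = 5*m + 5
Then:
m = -1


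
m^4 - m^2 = m^2*(m - 1)*(m + 1)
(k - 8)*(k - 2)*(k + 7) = k^3 - 3*k^2 - 54*k + 112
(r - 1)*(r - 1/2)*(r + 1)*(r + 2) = r^4 + 3*r^3/2 - 2*r^2 - 3*r/2 + 1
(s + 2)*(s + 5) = s^2 + 7*s + 10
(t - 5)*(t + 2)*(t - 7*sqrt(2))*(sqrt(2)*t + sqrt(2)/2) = sqrt(2)*t^4 - 14*t^3 - 5*sqrt(2)*t^3/2 - 23*sqrt(2)*t^2/2 + 35*t^2 - 5*sqrt(2)*t + 161*t + 70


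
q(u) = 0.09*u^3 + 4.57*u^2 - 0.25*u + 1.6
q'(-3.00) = -25.24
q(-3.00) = 41.05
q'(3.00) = 29.60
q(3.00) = 44.41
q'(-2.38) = -20.47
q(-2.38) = 26.87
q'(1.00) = 9.16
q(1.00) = 6.01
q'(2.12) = 20.34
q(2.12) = 22.47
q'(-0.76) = -7.04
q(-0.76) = 4.39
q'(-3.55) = -29.29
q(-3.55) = 56.05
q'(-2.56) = -21.88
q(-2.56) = 30.68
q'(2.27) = 21.89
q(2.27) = 25.63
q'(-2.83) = -23.95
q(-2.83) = 36.87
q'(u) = 0.27*u^2 + 9.14*u - 0.25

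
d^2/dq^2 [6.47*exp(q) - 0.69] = 6.47*exp(q)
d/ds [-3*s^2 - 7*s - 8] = -6*s - 7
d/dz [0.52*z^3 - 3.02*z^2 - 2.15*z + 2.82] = 1.56*z^2 - 6.04*z - 2.15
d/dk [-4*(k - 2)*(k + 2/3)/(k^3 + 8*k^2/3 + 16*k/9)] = 12*(9*k^3 - 36*k^2 - 36*k - 16)/(k^2*(27*k^3 + 108*k^2 + 144*k + 64))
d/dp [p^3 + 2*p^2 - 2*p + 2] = 3*p^2 + 4*p - 2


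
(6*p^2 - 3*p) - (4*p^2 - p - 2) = 2*p^2 - 2*p + 2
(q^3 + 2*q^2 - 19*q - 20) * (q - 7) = q^4 - 5*q^3 - 33*q^2 + 113*q + 140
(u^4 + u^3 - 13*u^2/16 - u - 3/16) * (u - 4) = u^5 - 3*u^4 - 77*u^3/16 + 9*u^2/4 + 61*u/16 + 3/4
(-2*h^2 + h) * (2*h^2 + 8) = -4*h^4 + 2*h^3 - 16*h^2 + 8*h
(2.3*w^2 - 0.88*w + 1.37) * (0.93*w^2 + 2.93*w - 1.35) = 2.139*w^4 + 5.9206*w^3 - 4.4093*w^2 + 5.2021*w - 1.8495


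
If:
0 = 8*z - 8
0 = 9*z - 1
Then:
No Solution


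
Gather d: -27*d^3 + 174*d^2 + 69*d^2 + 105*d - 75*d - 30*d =-27*d^3 + 243*d^2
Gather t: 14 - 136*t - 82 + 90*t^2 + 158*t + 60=90*t^2 + 22*t - 8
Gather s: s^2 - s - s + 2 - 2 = s^2 - 2*s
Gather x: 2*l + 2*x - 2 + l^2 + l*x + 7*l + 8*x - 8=l^2 + 9*l + x*(l + 10) - 10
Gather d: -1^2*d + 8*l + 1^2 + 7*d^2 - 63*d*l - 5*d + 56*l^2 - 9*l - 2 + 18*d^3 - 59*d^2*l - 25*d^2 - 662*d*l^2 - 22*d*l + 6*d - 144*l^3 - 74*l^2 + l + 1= 18*d^3 + d^2*(-59*l - 18) + d*(-662*l^2 - 85*l) - 144*l^3 - 18*l^2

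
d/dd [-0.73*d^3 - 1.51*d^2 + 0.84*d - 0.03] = -2.19*d^2 - 3.02*d + 0.84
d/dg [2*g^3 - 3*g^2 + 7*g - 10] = 6*g^2 - 6*g + 7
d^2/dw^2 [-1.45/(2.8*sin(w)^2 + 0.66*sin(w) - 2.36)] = (45.472*sin(w)^4 + 8.0388*sin(w)^3 - 29.24998*sin(w)^2 - 13.81908*sin(w) - 20.42644)/(2.8*sin(w)^2 + 0.66*sin(w) - 2.36)^3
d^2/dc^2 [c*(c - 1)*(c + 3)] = 6*c + 4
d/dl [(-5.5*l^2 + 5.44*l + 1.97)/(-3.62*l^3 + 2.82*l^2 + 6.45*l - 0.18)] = (-19.91*l^4 + 39.3856*l^3 - 29.4216*l^2 - 9.1308*l - 13.6857)/(13.1044*l^6 - 20.4168*l^5 - 38.7456*l^4 + 37.6812*l^3 + 40.5873*l^2 - 2.322*l + 0.0324)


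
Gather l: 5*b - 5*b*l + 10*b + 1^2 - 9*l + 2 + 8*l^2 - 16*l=15*b + 8*l^2 + l*(-5*b - 25) + 3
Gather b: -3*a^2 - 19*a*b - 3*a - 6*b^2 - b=-3*a^2 - 3*a - 6*b^2 + b*(-19*a - 1)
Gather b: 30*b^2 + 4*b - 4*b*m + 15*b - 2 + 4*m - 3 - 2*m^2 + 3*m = 30*b^2 + b*(19 - 4*m) - 2*m^2 + 7*m - 5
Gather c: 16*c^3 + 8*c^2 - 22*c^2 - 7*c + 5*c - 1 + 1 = 16*c^3 - 14*c^2 - 2*c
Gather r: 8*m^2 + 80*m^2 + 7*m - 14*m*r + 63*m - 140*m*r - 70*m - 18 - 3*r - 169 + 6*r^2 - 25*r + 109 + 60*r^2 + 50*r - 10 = 88*m^2 + 66*r^2 + r*(22 - 154*m) - 88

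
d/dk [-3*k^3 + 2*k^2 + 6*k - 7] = -9*k^2 + 4*k + 6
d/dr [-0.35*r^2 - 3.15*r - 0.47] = -0.7*r - 3.15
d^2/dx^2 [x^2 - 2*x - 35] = 2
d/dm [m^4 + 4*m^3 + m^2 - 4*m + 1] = 4*m^3 + 12*m^2 + 2*m - 4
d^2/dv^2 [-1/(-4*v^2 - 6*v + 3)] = 8*(-4*v^2 - 6*v + (4*v + 3)^2 + 3)/(4*v^2 + 6*v - 3)^3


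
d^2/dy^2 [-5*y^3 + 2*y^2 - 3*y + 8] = 4 - 30*y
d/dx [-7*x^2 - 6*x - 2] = -14*x - 6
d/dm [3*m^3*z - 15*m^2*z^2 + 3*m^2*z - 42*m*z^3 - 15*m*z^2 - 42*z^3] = 3*z*(3*m^2 - 10*m*z + 2*m - 14*z^2 - 5*z)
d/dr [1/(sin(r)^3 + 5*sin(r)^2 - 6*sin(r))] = (-3*cos(r) - 10/tan(r) + 6*cos(r)/sin(r)^2)/((sin(r) - 1)^2*(sin(r) + 6)^2)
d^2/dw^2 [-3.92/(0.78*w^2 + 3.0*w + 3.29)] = (4.769856*w^2 + 18.3456*w - 3.92*(1.56*w + 3.0)*(3.12*w + 6.0) + 20.119008)/(0.78*w^2 + 3.0*w + 3.29)^3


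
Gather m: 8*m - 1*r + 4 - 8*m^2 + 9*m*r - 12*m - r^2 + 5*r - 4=-8*m^2 + m*(9*r - 4) - r^2 + 4*r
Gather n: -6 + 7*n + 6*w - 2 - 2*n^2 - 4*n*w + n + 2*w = -2*n^2 + n*(8 - 4*w) + 8*w - 8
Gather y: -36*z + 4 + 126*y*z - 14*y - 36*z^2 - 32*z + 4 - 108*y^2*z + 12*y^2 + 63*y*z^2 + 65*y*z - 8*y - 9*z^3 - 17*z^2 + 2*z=y^2*(12 - 108*z) + y*(63*z^2 + 191*z - 22) - 9*z^3 - 53*z^2 - 66*z + 8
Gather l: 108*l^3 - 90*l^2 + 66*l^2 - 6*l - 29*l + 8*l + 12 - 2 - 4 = 108*l^3 - 24*l^2 - 27*l + 6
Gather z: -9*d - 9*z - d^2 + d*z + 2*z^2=-d^2 - 9*d + 2*z^2 + z*(d - 9)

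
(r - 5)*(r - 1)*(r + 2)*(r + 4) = r^4 - 23*r^2 - 18*r + 40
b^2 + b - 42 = (b - 6)*(b + 7)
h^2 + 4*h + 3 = (h + 1)*(h + 3)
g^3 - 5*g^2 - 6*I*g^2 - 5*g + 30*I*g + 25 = (g - 5)*(g - 5*I)*(g - I)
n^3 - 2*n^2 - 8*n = n*(n - 4)*(n + 2)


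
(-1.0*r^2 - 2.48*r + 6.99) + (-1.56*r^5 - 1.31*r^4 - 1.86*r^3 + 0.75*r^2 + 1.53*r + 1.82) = -1.56*r^5 - 1.31*r^4 - 1.86*r^3 - 0.25*r^2 - 0.95*r + 8.81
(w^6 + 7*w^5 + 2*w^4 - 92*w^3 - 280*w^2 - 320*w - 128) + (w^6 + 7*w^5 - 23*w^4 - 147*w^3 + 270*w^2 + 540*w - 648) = 2*w^6 + 14*w^5 - 21*w^4 - 239*w^3 - 10*w^2 + 220*w - 776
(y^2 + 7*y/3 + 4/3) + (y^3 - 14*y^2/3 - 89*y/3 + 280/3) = y^3 - 11*y^2/3 - 82*y/3 + 284/3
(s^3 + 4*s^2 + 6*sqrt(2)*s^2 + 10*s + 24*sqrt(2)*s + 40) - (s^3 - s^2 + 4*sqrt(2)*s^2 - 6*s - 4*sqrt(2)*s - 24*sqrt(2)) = 2*sqrt(2)*s^2 + 5*s^2 + 16*s + 28*sqrt(2)*s + 24*sqrt(2) + 40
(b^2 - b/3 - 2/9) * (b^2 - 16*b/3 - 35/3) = b^4 - 17*b^3/3 - 91*b^2/9 + 137*b/27 + 70/27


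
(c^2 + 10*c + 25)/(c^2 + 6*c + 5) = (c + 5)/(c + 1)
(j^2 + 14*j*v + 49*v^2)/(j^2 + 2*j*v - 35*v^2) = (-j - 7*v)/(-j + 5*v)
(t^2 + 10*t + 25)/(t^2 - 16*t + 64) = (t^2 + 10*t + 25)/(t^2 - 16*t + 64)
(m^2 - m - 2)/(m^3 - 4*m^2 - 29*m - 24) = (m - 2)/(m^2 - 5*m - 24)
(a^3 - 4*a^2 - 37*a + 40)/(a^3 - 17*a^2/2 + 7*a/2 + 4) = 2*(a + 5)/(2*a + 1)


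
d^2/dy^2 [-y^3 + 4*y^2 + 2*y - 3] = 8 - 6*y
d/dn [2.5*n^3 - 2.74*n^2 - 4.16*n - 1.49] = 7.5*n^2 - 5.48*n - 4.16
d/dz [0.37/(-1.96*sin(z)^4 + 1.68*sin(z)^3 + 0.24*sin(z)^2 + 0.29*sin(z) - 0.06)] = (2.9008*sin(z)^3 - 1.8648*sin(z)^2 - 0.1776*sin(z) - 0.1073)*cos(z)/(-1.96*sin(z)^4 + 1.68*sin(z)^3 + 0.24*sin(z)^2 + 0.29*sin(z) - 0.06)^2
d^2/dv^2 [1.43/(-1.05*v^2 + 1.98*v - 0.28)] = (3.15315*v^2 - 5.94594*v - 1.43*(2.1*v - 1.98)*(4.2*v - 3.96) + 0.84084)/(1.05*v^2 - 1.98*v + 0.28)^3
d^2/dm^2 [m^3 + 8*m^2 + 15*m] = 6*m + 16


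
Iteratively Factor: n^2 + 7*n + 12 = (n + 3)*(n + 4)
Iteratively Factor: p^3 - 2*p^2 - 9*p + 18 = (p + 3)*(p^2 - 5*p + 6) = (p - 2)*(p + 3)*(p - 3)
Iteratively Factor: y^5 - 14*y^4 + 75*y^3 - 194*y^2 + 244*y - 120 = (y - 5)*(y^4 - 9*y^3 + 30*y^2 - 44*y + 24) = (y - 5)*(y - 3)*(y^3 - 6*y^2 + 12*y - 8) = (y - 5)*(y - 3)*(y - 2)*(y^2 - 4*y + 4) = (y - 5)*(y - 3)*(y - 2)^2*(y - 2)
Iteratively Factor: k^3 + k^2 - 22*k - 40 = (k - 5)*(k^2 + 6*k + 8) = (k - 5)*(k + 4)*(k + 2)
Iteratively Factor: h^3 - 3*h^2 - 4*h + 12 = (h - 2)*(h^2 - h - 6) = (h - 2)*(h + 2)*(h - 3)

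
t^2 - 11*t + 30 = (t - 6)*(t - 5)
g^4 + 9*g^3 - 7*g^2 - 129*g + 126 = (g - 3)*(g - 1)*(g + 6)*(g + 7)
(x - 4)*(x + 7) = x^2 + 3*x - 28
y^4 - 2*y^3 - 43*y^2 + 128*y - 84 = (y - 6)*(y - 2)*(y - 1)*(y + 7)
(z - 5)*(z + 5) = z^2 - 25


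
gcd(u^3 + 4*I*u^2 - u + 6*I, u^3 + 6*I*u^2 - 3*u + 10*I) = u^2 + I*u + 2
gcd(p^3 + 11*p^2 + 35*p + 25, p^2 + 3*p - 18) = 1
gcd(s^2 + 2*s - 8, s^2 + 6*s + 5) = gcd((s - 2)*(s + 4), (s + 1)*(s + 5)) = 1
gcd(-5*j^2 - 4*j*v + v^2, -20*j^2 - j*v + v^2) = -5*j + v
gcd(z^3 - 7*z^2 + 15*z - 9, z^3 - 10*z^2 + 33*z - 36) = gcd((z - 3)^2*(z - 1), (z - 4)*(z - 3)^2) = z^2 - 6*z + 9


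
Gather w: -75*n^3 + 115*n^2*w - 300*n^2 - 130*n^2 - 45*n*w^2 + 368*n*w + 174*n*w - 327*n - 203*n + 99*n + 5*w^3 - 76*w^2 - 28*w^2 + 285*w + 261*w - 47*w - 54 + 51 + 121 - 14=-75*n^3 - 430*n^2 - 431*n + 5*w^3 + w^2*(-45*n - 104) + w*(115*n^2 + 542*n + 499) + 104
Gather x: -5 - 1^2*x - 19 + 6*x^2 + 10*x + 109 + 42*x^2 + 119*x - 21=48*x^2 + 128*x + 64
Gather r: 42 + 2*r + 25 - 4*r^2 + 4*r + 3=-4*r^2 + 6*r + 70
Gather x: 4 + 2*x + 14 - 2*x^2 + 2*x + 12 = -2*x^2 + 4*x + 30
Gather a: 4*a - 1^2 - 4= 4*a - 5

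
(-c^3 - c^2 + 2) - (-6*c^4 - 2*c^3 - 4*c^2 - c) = 6*c^4 + c^3 + 3*c^2 + c + 2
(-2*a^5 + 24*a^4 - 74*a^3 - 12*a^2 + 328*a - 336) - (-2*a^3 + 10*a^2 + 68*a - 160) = -2*a^5 + 24*a^4 - 72*a^3 - 22*a^2 + 260*a - 176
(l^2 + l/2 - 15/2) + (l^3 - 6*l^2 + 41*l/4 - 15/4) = l^3 - 5*l^2 + 43*l/4 - 45/4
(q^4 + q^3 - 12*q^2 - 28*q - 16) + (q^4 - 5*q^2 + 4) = 2*q^4 + q^3 - 17*q^2 - 28*q - 12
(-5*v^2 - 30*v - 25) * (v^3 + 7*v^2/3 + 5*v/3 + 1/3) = -5*v^5 - 125*v^4/3 - 310*v^3/3 - 110*v^2 - 155*v/3 - 25/3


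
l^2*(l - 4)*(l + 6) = l^4 + 2*l^3 - 24*l^2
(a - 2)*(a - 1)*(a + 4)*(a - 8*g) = a^4 - 8*a^3*g + a^3 - 8*a^2*g - 10*a^2 + 80*a*g + 8*a - 64*g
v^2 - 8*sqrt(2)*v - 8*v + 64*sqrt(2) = (v - 8)*(v - 8*sqrt(2))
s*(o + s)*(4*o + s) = 4*o^2*s + 5*o*s^2 + s^3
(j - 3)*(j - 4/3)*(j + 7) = j^3 + 8*j^2/3 - 79*j/3 + 28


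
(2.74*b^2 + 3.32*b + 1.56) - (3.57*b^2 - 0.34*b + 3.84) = -0.83*b^2 + 3.66*b - 2.28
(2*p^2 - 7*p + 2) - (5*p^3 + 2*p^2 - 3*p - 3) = -5*p^3 - 4*p + 5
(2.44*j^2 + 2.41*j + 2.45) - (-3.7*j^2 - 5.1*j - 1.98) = 6.14*j^2 + 7.51*j + 4.43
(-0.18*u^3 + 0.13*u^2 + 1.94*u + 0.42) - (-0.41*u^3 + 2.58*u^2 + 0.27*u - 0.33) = 0.23*u^3 - 2.45*u^2 + 1.67*u + 0.75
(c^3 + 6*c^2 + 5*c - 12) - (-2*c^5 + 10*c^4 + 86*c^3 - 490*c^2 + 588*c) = 2*c^5 - 10*c^4 - 85*c^3 + 496*c^2 - 583*c - 12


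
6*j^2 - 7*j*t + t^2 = (-6*j + t)*(-j + t)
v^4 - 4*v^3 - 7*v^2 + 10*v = v*(v - 5)*(v - 1)*(v + 2)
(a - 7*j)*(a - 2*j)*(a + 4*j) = a^3 - 5*a^2*j - 22*a*j^2 + 56*j^3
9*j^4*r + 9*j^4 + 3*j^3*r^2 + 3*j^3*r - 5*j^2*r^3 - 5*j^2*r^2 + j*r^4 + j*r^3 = (-3*j + r)^2*(j + r)*(j*r + j)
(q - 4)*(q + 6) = q^2 + 2*q - 24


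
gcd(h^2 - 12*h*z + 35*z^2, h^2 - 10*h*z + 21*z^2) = -h + 7*z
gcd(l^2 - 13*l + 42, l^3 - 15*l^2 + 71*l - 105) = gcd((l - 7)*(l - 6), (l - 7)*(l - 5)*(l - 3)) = l - 7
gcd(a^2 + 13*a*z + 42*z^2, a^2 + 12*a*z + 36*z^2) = a + 6*z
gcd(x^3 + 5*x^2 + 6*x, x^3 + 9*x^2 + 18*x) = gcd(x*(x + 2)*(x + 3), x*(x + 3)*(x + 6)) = x^2 + 3*x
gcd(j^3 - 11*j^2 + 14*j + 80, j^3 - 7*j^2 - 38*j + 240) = j^2 - 13*j + 40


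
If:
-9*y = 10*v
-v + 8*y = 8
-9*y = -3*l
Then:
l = 240/89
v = -72/89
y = 80/89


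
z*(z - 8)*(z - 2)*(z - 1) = z^4 - 11*z^3 + 26*z^2 - 16*z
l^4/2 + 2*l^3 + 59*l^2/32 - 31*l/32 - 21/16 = (l/2 + 1)*(l - 3/4)*(l + 1)*(l + 7/4)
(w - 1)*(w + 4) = w^2 + 3*w - 4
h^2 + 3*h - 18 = (h - 3)*(h + 6)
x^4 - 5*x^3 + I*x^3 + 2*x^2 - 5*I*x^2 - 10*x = x*(x - 5)*(x - I)*(x + 2*I)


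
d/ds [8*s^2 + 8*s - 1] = 16*s + 8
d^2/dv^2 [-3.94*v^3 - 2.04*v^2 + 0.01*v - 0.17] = -23.64*v - 4.08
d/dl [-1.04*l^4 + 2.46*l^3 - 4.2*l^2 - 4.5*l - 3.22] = -4.16*l^3 + 7.38*l^2 - 8.4*l - 4.5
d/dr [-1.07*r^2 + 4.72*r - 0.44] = 4.72 - 2.14*r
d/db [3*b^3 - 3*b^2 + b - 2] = 9*b^2 - 6*b + 1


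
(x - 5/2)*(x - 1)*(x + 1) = x^3 - 5*x^2/2 - x + 5/2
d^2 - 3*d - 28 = (d - 7)*(d + 4)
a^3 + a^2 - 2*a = a*(a - 1)*(a + 2)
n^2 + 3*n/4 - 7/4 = (n - 1)*(n + 7/4)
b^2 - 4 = (b - 2)*(b + 2)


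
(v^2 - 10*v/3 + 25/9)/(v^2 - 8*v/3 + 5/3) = (v - 5/3)/(v - 1)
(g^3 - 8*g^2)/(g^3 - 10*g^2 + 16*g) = g/(g - 2)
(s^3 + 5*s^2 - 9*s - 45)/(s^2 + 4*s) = (s^3 + 5*s^2 - 9*s - 45)/(s*(s + 4))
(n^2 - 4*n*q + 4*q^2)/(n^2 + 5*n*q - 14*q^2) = (n - 2*q)/(n + 7*q)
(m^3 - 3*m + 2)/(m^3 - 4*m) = (m^2 - 2*m + 1)/(m*(m - 2))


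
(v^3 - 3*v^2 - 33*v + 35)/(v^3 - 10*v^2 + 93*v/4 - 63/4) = 4*(v^2 + 4*v - 5)/(4*v^2 - 12*v + 9)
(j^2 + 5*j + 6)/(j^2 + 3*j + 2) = (j + 3)/(j + 1)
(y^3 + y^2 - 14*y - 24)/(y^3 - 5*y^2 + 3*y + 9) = (y^3 + y^2 - 14*y - 24)/(y^3 - 5*y^2 + 3*y + 9)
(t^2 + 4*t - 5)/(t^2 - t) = (t + 5)/t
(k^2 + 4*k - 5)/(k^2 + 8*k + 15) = (k - 1)/(k + 3)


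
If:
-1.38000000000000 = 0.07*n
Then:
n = -19.71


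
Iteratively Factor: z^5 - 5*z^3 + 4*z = (z - 2)*(z^4 + 2*z^3 - z^2 - 2*z) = (z - 2)*(z + 1)*(z^3 + z^2 - 2*z) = (z - 2)*(z + 1)*(z + 2)*(z^2 - z) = (z - 2)*(z - 1)*(z + 1)*(z + 2)*(z)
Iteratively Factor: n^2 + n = (n + 1)*(n)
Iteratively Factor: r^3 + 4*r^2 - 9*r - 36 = (r - 3)*(r^2 + 7*r + 12) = (r - 3)*(r + 3)*(r + 4)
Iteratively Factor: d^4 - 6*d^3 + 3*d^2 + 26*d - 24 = (d - 4)*(d^3 - 2*d^2 - 5*d + 6) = (d - 4)*(d - 1)*(d^2 - d - 6) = (d - 4)*(d - 3)*(d - 1)*(d + 2)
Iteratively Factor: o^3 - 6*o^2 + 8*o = (o - 4)*(o^2 - 2*o) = o*(o - 4)*(o - 2)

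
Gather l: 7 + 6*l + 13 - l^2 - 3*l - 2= -l^2 + 3*l + 18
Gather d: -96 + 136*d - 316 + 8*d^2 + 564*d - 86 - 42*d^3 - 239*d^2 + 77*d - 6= -42*d^3 - 231*d^2 + 777*d - 504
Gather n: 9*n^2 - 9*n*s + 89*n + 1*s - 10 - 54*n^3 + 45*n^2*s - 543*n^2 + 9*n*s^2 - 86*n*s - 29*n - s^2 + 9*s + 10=-54*n^3 + n^2*(45*s - 534) + n*(9*s^2 - 95*s + 60) - s^2 + 10*s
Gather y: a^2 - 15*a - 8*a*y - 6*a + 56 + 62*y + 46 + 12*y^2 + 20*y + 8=a^2 - 21*a + 12*y^2 + y*(82 - 8*a) + 110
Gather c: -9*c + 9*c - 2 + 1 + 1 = 0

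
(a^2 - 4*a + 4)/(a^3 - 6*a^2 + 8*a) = (a - 2)/(a*(a - 4))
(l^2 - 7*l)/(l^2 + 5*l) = (l - 7)/(l + 5)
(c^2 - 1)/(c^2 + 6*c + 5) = (c - 1)/(c + 5)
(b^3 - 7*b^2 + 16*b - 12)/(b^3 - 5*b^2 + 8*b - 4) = (b - 3)/(b - 1)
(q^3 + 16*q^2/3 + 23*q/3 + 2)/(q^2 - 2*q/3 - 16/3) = (3*q^2 + 10*q + 3)/(3*q - 8)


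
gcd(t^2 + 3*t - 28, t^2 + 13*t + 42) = t + 7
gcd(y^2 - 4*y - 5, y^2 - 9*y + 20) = y - 5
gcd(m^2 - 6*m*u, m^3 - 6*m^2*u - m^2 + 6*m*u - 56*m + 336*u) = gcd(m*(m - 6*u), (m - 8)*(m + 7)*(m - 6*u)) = -m + 6*u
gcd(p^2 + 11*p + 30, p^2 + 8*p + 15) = p + 5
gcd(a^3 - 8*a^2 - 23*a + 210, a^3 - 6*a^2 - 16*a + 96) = a - 6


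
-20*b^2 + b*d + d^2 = (-4*b + d)*(5*b + d)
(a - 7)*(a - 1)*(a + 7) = a^3 - a^2 - 49*a + 49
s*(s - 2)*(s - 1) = s^3 - 3*s^2 + 2*s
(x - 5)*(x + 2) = x^2 - 3*x - 10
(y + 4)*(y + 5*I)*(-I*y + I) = -I*y^3 + 5*y^2 - 3*I*y^2 + 15*y + 4*I*y - 20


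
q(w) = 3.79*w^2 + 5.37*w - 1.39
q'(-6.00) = -40.11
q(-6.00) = 102.83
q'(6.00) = 50.85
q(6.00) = 167.27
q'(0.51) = 9.24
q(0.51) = 2.33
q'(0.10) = 6.13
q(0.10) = -0.82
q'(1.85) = 19.39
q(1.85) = 21.52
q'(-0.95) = -1.83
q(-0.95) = -3.07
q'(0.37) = 8.17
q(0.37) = 1.12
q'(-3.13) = -18.36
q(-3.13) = 18.93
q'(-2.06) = -10.24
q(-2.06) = 3.63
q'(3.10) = 28.87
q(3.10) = 51.68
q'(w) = 7.58*w + 5.37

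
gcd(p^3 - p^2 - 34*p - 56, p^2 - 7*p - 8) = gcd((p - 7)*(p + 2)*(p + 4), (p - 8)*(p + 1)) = 1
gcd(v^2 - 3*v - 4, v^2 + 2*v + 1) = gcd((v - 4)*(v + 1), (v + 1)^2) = v + 1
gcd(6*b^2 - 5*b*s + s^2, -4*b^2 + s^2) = -2*b + s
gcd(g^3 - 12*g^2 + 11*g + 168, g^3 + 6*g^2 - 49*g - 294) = g - 7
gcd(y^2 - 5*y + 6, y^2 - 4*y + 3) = y - 3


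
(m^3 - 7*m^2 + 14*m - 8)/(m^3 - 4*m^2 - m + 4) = (m - 2)/(m + 1)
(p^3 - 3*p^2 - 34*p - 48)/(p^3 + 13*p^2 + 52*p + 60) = (p^2 - 5*p - 24)/(p^2 + 11*p + 30)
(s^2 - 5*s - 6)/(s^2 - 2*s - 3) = (s - 6)/(s - 3)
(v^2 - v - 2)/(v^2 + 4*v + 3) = (v - 2)/(v + 3)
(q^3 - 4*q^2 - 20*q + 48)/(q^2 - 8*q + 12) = q + 4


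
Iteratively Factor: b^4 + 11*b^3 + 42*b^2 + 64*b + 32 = (b + 2)*(b^3 + 9*b^2 + 24*b + 16) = (b + 2)*(b + 4)*(b^2 + 5*b + 4) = (b + 1)*(b + 2)*(b + 4)*(b + 4)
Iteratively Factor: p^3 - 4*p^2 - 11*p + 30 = (p - 5)*(p^2 + p - 6) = (p - 5)*(p + 3)*(p - 2)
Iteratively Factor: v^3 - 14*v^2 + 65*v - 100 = (v - 4)*(v^2 - 10*v + 25) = (v - 5)*(v - 4)*(v - 5)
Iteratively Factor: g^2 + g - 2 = (g - 1)*(g + 2)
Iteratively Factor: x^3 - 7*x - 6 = (x + 2)*(x^2 - 2*x - 3) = (x + 1)*(x + 2)*(x - 3)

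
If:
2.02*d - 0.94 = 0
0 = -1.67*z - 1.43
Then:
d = 0.47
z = -0.86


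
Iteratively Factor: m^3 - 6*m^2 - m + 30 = (m - 5)*(m^2 - m - 6) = (m - 5)*(m - 3)*(m + 2)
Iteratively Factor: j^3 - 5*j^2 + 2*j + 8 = (j - 4)*(j^2 - j - 2) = (j - 4)*(j - 2)*(j + 1)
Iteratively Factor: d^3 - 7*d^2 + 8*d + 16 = (d - 4)*(d^2 - 3*d - 4) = (d - 4)*(d + 1)*(d - 4)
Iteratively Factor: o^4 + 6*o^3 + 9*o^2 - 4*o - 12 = (o + 2)*(o^3 + 4*o^2 + o - 6) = (o + 2)*(o + 3)*(o^2 + o - 2) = (o + 2)^2*(o + 3)*(o - 1)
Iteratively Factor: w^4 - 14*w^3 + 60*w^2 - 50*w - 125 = (w - 5)*(w^3 - 9*w^2 + 15*w + 25) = (w - 5)*(w + 1)*(w^2 - 10*w + 25) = (w - 5)^2*(w + 1)*(w - 5)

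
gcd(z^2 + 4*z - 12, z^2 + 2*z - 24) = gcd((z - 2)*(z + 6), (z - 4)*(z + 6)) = z + 6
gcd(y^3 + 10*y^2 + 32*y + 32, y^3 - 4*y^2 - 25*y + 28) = y + 4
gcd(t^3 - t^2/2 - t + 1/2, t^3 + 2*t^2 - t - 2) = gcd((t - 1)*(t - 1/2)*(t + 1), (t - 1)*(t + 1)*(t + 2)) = t^2 - 1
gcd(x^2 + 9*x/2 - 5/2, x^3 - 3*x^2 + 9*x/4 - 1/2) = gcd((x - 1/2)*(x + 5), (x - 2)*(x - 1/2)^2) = x - 1/2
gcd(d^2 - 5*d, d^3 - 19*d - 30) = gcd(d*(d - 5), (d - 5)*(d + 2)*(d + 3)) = d - 5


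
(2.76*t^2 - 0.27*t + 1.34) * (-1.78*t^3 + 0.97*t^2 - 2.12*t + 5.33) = -4.9128*t^5 + 3.1578*t^4 - 8.4983*t^3 + 16.583*t^2 - 4.2799*t + 7.1422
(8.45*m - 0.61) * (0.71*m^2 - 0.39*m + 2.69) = 5.9995*m^3 - 3.7286*m^2 + 22.9684*m - 1.6409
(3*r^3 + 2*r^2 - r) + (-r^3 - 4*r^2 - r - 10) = 2*r^3 - 2*r^2 - 2*r - 10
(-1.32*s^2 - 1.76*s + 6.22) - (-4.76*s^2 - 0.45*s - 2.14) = 3.44*s^2 - 1.31*s + 8.36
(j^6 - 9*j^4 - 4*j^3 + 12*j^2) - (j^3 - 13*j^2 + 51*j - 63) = j^6 - 9*j^4 - 5*j^3 + 25*j^2 - 51*j + 63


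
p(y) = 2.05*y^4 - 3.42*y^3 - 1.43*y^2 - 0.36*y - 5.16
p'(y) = 8.2*y^3 - 10.26*y^2 - 2.86*y - 0.36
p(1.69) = -9.64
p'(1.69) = 5.08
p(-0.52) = -4.73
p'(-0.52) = -2.80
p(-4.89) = 1534.47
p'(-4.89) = -1190.54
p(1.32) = -9.77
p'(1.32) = -3.15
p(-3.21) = 312.04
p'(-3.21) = -368.12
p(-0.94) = -1.64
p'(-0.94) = -13.55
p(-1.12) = 1.48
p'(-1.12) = -21.55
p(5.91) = 1737.73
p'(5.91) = 1317.06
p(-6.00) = 3341.04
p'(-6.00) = -2123.76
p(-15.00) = 115002.24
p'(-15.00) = -29940.96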